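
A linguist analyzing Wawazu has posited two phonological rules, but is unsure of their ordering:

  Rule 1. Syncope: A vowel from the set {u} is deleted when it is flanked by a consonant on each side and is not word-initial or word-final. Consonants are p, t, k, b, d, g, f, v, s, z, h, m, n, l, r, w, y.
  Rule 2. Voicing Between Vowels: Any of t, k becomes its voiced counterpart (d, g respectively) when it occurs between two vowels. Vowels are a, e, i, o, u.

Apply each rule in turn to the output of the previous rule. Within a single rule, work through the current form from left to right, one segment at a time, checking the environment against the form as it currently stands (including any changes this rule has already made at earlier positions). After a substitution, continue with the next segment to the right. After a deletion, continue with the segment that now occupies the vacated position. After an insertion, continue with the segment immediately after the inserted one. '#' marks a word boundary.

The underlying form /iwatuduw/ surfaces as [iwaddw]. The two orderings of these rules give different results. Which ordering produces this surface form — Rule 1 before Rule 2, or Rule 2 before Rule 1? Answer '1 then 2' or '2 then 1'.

2 then 1

Order 1 then 2:
  1 Syncope: [iwatuduw] → [iwatdw]
  2 Voicing Between Vowels: no change — [iwatdw]
  result: [iwatdw]
Order 2 then 1:
  2 Voicing Between Vowels: [iwatuduw] → [iwaduduw]
  1 Syncope: [iwaduduw] → [iwaddw]
  result: [iwaddw]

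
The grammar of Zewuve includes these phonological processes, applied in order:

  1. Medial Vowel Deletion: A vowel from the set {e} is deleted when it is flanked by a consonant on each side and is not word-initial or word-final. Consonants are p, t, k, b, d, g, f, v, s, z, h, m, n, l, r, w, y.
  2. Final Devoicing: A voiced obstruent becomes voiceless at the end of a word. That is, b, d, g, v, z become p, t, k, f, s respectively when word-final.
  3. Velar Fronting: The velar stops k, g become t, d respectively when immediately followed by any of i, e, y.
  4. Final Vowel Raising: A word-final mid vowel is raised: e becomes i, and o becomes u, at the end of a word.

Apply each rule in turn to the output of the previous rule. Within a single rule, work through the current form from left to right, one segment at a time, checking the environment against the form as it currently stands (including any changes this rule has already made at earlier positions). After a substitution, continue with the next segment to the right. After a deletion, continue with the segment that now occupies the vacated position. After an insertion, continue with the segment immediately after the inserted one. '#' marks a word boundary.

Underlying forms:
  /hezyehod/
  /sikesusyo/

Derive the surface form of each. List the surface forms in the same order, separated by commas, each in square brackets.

[hzyhot], [siksusyu]

/hezyehod/:
  1 Medial Vowel Deletion: [hezyehod] → [hzyhod]
  2 Final Devoicing: [hzyhod] → [hzyhot]
  3 Velar Fronting: no change — [hzyhot]
  4 Final Vowel Raising: no change — [hzyhot]
/sikesusyo/:
  1 Medial Vowel Deletion: [sikesusyo] → [siksusyo]
  2 Final Devoicing: no change — [siksusyo]
  3 Velar Fronting: no change — [siksusyo]
  4 Final Vowel Raising: [siksusyo] → [siksusyu]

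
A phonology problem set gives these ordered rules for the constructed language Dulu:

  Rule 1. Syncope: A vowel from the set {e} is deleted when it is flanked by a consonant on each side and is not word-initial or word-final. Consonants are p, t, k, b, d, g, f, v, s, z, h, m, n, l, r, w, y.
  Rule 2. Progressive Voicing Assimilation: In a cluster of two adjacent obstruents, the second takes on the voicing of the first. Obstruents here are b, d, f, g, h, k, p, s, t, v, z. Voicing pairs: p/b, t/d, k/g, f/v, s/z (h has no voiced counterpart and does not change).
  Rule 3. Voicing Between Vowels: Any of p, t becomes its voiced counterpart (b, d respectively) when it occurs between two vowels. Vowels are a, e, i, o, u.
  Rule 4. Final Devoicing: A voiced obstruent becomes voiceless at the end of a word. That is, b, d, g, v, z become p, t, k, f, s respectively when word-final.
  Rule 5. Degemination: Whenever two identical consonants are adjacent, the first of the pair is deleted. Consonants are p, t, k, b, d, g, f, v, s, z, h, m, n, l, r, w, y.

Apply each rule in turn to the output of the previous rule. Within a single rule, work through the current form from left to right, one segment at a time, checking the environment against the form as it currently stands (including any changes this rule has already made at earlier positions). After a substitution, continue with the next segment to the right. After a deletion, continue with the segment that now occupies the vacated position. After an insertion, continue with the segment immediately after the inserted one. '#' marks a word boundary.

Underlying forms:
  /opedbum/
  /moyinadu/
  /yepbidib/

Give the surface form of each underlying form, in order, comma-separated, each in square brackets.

[optpum], [moyinadu], [ypidip]

/opedbum/:
  Rule 1 Syncope: [opedbum] → [opdbum]
  Rule 2 Progressive Voicing Assimilation: [opdbum] → [optpum]
  Rule 3 Voicing Between Vowels: no change — [optpum]
  Rule 4 Final Devoicing: no change — [optpum]
  Rule 5 Degemination: no change — [optpum]
/moyinadu/:
  Rule 1 Syncope: no change — [moyinadu]
  Rule 2 Progressive Voicing Assimilation: no change — [moyinadu]
  Rule 3 Voicing Between Vowels: no change — [moyinadu]
  Rule 4 Final Devoicing: no change — [moyinadu]
  Rule 5 Degemination: no change — [moyinadu]
/yepbidib/:
  Rule 1 Syncope: [yepbidib] → [ypbidib]
  Rule 2 Progressive Voicing Assimilation: [ypbidib] → [yppidib]
  Rule 3 Voicing Between Vowels: no change — [yppidib]
  Rule 4 Final Devoicing: [yppidib] → [yppidip]
  Rule 5 Degemination: [yppidip] → [ypidip]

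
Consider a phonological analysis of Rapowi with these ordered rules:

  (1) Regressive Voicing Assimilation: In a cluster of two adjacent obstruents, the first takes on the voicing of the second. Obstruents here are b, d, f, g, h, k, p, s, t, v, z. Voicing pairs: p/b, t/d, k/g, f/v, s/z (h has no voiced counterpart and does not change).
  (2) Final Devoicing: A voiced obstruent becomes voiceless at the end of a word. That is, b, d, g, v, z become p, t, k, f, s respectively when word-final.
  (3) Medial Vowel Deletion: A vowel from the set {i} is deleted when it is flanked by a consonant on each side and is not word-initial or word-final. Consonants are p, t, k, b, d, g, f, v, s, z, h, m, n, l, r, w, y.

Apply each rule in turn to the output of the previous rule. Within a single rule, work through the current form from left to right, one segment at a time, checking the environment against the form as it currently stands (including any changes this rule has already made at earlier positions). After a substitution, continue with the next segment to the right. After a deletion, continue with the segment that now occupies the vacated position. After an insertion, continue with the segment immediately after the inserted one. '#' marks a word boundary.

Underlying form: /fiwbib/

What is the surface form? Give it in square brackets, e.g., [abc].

[fwbp]

(1) Regressive Voicing Assimilation: no change — [fiwbib]
(2) Final Devoicing: [fiwbib] → [fiwbip]
(3) Medial Vowel Deletion: [fiwbip] → [fwbp]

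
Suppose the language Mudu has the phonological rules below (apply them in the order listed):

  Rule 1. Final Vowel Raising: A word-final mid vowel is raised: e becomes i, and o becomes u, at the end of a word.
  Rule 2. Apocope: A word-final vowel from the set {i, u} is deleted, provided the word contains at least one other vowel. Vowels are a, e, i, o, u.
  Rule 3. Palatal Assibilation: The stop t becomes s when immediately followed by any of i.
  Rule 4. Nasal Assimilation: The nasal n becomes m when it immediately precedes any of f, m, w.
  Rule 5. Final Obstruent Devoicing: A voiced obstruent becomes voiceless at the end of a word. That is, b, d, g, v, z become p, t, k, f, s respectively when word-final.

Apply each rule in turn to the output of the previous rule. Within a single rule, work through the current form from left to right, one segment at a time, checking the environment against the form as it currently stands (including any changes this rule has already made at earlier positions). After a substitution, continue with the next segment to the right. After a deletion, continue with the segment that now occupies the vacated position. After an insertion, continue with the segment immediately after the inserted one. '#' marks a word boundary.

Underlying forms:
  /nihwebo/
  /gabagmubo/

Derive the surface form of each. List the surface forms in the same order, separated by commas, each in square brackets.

[nihwep], [gabagmup]

/nihwebo/:
  Rule 1 Final Vowel Raising: [nihwebo] → [nihwebu]
  Rule 2 Apocope: [nihwebu] → [nihweb]
  Rule 3 Palatal Assibilation: no change — [nihweb]
  Rule 4 Nasal Assimilation: no change — [nihweb]
  Rule 5 Final Obstruent Devoicing: [nihweb] → [nihwep]
/gabagmubo/:
  Rule 1 Final Vowel Raising: [gabagmubo] → [gabagmubu]
  Rule 2 Apocope: [gabagmubu] → [gabagmub]
  Rule 3 Palatal Assibilation: no change — [gabagmub]
  Rule 4 Nasal Assimilation: no change — [gabagmub]
  Rule 5 Final Obstruent Devoicing: [gabagmub] → [gabagmup]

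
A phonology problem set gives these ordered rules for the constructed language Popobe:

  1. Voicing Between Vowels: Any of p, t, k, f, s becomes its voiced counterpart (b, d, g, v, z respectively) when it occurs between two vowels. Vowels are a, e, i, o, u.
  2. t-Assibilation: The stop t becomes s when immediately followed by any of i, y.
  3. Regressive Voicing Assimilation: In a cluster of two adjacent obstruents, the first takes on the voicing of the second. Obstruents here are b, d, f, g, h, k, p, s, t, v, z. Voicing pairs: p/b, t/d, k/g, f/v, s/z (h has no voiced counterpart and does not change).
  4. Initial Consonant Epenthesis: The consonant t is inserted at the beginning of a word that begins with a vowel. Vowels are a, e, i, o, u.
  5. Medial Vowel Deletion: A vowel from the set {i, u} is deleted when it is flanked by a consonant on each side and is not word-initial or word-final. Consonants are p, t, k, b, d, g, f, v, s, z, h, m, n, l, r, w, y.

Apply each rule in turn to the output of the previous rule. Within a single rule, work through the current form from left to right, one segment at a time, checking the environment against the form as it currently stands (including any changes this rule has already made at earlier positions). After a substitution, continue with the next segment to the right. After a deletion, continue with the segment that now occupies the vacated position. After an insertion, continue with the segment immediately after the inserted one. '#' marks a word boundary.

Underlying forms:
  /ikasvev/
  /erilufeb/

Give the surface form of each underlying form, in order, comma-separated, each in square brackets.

/ikasvev/:
  1 Voicing Between Vowels: [ikasvev] → [igasvev]
  2 t-Assibilation: no change — [igasvev]
  3 Regressive Voicing Assimilation: [igasvev] → [igazvev]
  4 Initial Consonant Epenthesis: [igazvev] → [tigazvev]
  5 Medial Vowel Deletion: [tigazvev] → [tgazvev]
/erilufeb/:
  1 Voicing Between Vowels: [erilufeb] → [eriluveb]
  2 t-Assibilation: no change — [eriluveb]
  3 Regressive Voicing Assimilation: no change — [eriluveb]
  4 Initial Consonant Epenthesis: [eriluveb] → [teriluveb]
  5 Medial Vowel Deletion: [teriluveb] → [terlveb]

[tgazvev], [terlveb]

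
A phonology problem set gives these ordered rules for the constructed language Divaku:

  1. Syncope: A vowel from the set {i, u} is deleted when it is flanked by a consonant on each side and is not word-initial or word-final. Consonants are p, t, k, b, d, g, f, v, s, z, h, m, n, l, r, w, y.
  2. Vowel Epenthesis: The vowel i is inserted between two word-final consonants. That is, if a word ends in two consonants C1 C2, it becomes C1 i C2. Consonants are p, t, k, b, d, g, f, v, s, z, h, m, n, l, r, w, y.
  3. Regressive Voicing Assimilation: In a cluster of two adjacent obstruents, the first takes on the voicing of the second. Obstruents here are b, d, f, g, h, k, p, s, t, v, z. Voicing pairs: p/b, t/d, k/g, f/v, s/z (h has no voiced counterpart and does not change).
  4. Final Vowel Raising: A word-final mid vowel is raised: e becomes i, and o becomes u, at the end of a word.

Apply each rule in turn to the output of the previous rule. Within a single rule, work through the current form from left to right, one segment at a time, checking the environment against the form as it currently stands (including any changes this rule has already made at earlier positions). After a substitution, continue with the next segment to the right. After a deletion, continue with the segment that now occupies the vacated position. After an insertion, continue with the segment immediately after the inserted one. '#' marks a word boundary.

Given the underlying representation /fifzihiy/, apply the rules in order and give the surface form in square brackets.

[fvshiy]

1 Syncope: [fifzihiy] → [ffzhy]
2 Vowel Epenthesis: [ffzhy] → [ffzhiy]
3 Regressive Voicing Assimilation: [ffzhiy] → [fvshiy]
4 Final Vowel Raising: no change — [fvshiy]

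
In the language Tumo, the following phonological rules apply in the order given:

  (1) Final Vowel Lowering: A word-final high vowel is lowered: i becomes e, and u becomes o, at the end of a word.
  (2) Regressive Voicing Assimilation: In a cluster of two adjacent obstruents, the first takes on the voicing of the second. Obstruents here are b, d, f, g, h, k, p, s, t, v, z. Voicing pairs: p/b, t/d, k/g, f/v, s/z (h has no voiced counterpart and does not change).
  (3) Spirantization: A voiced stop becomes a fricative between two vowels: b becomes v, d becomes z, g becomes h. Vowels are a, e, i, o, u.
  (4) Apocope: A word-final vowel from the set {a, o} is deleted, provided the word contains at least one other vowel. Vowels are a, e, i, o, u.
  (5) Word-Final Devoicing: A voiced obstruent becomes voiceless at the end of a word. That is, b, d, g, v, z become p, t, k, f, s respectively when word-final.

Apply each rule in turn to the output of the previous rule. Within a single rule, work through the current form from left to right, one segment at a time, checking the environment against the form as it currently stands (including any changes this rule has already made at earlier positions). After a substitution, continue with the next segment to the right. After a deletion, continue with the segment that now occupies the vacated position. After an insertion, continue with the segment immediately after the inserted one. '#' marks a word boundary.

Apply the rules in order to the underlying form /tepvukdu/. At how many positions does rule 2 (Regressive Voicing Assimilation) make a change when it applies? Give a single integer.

2

(1) Final Vowel Lowering: [tepvukdu] → [tepvukdo]
(2) Regressive Voicing Assimilation: [tepvukdo] → [tebvugdo]
(3) Spirantization: no change — [tebvugdo]
(4) Apocope: [tebvugdo] → [tebvugd]
(5) Word-Final Devoicing: [tebvugd] → [tebvugt]
Rule 2 changed 2 position(s).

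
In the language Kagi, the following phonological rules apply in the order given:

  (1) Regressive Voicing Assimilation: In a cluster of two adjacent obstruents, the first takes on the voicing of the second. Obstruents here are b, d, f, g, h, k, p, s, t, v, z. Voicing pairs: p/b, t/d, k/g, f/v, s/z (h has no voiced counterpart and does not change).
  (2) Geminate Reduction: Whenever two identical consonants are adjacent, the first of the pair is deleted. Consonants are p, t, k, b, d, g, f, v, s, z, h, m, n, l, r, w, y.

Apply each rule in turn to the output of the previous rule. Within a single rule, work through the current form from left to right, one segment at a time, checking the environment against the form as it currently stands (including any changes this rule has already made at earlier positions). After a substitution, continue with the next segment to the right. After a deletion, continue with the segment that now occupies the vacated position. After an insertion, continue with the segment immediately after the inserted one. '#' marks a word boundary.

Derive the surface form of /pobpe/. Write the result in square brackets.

(1) Regressive Voicing Assimilation: [pobpe] → [poppe]
(2) Geminate Reduction: [poppe] → [pope]

[pope]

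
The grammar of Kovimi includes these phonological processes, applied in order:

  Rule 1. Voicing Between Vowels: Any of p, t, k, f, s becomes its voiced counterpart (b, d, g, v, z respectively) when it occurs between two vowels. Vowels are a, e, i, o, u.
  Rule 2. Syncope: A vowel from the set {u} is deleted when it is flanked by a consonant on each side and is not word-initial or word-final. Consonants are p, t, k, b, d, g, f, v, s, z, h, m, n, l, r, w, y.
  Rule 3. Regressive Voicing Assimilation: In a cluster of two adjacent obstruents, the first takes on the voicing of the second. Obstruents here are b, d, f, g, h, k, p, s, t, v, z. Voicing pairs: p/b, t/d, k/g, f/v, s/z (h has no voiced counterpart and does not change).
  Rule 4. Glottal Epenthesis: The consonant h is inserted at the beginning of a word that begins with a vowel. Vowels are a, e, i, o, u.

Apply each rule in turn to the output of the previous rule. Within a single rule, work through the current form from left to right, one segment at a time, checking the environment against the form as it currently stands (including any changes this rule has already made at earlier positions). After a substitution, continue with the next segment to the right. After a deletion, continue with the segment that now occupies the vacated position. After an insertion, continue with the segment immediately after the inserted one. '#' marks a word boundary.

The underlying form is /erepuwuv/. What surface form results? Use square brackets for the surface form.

[herebwv]

Rule 1 Voicing Between Vowels: [erepuwuv] → [erebuwuv]
Rule 2 Syncope: [erebuwuv] → [erebwv]
Rule 3 Regressive Voicing Assimilation: no change — [erebwv]
Rule 4 Glottal Epenthesis: [erebwv] → [herebwv]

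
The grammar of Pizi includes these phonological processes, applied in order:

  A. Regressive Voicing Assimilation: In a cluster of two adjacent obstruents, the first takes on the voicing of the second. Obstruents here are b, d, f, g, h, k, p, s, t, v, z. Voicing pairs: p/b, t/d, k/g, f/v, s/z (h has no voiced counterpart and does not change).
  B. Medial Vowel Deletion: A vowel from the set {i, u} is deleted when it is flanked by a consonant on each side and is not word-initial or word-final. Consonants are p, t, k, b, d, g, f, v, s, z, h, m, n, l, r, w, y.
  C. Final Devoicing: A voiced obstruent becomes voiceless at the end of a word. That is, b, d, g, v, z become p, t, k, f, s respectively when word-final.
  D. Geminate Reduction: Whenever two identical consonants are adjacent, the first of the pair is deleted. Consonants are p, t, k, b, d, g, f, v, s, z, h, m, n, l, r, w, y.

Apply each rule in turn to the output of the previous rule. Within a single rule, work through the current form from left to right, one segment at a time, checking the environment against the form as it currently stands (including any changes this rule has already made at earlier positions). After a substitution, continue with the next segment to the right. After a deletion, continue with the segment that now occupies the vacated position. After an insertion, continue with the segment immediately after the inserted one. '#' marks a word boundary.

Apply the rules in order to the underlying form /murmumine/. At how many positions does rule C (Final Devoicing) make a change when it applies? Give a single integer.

0

A Regressive Voicing Assimilation: no change — [murmumine]
B Medial Vowel Deletion: [murmumine] → [mrmmne]
C Final Devoicing: no change — [mrmmne]
D Geminate Reduction: [mrmmne] → [mrmne]
Rule C changed 0 position(s).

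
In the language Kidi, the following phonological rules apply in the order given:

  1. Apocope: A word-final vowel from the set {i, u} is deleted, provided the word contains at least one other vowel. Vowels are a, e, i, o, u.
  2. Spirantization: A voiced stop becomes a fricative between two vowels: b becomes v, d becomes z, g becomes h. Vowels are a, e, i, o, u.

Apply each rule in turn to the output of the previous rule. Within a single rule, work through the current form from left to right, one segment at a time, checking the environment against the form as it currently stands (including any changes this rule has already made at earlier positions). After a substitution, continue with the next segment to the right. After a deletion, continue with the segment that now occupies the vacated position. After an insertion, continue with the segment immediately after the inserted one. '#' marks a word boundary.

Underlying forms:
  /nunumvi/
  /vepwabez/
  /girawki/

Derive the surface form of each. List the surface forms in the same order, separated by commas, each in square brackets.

[nunumv], [vepwavez], [girawk]

/nunumvi/:
  1 Apocope: [nunumvi] → [nunumv]
  2 Spirantization: no change — [nunumv]
/vepwabez/:
  1 Apocope: no change — [vepwabez]
  2 Spirantization: [vepwabez] → [vepwavez]
/girawki/:
  1 Apocope: [girawki] → [girawk]
  2 Spirantization: no change — [girawk]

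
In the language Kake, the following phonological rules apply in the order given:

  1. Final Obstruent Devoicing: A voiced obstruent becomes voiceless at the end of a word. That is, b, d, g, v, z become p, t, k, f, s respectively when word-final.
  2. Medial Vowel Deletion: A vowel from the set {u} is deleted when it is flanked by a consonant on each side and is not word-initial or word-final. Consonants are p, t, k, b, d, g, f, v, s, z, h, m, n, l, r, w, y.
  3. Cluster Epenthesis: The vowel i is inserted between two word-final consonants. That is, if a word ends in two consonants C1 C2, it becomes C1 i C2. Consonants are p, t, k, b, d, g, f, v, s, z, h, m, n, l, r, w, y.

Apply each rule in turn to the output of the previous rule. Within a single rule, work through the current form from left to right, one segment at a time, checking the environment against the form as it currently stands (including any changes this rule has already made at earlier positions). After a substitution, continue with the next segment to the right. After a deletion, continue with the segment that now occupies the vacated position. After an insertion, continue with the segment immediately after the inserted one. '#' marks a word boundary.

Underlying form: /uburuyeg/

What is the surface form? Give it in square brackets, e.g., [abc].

[ubryek]

1 Final Obstruent Devoicing: [uburuyeg] → [uburuyek]
2 Medial Vowel Deletion: [uburuyek] → [ubryek]
3 Cluster Epenthesis: no change — [ubryek]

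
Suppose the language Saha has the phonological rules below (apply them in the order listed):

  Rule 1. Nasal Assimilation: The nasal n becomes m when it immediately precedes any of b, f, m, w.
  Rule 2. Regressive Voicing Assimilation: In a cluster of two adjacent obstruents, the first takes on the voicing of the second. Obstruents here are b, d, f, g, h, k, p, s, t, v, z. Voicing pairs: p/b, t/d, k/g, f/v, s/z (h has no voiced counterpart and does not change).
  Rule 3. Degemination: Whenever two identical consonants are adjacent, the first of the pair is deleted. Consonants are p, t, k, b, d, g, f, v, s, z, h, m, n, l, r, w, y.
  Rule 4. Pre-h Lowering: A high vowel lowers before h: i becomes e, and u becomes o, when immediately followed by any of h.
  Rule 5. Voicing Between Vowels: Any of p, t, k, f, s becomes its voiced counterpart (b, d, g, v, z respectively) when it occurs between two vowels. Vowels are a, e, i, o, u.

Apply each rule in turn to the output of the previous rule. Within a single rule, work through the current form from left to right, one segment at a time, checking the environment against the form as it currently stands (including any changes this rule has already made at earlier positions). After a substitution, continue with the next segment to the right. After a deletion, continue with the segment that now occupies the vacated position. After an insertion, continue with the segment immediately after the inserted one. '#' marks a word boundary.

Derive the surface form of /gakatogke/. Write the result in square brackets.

Rule 1 Nasal Assimilation: no change — [gakatogke]
Rule 2 Regressive Voicing Assimilation: [gakatogke] → [gakatokke]
Rule 3 Degemination: [gakatokke] → [gakatoke]
Rule 4 Pre-h Lowering: no change — [gakatoke]
Rule 5 Voicing Between Vowels: [gakatoke] → [gagadoge]

[gagadoge]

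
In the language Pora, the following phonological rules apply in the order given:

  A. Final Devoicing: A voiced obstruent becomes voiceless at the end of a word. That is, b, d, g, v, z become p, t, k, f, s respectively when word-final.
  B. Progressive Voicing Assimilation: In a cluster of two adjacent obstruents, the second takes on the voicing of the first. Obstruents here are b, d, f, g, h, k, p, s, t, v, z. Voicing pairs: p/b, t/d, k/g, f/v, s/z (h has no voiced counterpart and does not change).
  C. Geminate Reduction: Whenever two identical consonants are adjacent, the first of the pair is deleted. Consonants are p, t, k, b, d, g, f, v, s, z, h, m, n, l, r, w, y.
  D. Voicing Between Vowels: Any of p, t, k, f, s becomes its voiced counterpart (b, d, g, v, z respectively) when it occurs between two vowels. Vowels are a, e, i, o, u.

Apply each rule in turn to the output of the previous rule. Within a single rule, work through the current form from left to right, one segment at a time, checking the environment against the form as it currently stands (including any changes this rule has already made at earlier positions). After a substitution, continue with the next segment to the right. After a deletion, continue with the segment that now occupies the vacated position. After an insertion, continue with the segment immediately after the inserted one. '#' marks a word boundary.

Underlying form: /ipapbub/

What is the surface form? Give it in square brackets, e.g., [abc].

A Final Devoicing: [ipapbub] → [ipapbup]
B Progressive Voicing Assimilation: [ipapbup] → [ipappup]
C Geminate Reduction: [ipappup] → [ipapup]
D Voicing Between Vowels: [ipapup] → [ibabup]

[ibabup]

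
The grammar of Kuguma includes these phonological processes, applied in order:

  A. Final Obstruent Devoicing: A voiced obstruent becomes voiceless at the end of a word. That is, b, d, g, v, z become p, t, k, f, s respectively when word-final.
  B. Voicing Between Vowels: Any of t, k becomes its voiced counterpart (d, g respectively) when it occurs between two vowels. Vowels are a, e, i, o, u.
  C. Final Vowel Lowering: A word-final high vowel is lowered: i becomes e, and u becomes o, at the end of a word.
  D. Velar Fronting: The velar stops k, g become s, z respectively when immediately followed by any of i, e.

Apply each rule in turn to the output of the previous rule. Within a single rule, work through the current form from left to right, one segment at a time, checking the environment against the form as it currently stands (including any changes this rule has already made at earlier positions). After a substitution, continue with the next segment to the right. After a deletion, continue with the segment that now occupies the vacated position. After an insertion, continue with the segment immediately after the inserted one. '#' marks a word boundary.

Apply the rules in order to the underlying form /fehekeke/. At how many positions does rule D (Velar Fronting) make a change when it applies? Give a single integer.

2

A Final Obstruent Devoicing: no change — [fehekeke]
B Voicing Between Vowels: [fehekeke] → [fehegege]
C Final Vowel Lowering: no change — [fehegege]
D Velar Fronting: [fehegege] → [fehezeze]
Rule D changed 2 position(s).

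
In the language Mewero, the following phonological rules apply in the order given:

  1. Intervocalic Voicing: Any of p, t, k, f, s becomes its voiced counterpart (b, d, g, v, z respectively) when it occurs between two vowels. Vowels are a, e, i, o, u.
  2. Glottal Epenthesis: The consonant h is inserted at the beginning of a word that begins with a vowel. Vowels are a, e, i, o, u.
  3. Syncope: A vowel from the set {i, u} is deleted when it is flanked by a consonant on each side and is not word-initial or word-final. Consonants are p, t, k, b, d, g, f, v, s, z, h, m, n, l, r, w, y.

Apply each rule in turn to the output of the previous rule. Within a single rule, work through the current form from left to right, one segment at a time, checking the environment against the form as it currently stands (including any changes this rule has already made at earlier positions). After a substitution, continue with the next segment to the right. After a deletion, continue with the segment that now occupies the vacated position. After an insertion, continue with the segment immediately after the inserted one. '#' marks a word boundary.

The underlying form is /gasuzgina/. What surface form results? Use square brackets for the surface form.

[gazzgna]

1 Intervocalic Voicing: [gasuzgina] → [gazuzgina]
2 Glottal Epenthesis: no change — [gazuzgina]
3 Syncope: [gazuzgina] → [gazzgna]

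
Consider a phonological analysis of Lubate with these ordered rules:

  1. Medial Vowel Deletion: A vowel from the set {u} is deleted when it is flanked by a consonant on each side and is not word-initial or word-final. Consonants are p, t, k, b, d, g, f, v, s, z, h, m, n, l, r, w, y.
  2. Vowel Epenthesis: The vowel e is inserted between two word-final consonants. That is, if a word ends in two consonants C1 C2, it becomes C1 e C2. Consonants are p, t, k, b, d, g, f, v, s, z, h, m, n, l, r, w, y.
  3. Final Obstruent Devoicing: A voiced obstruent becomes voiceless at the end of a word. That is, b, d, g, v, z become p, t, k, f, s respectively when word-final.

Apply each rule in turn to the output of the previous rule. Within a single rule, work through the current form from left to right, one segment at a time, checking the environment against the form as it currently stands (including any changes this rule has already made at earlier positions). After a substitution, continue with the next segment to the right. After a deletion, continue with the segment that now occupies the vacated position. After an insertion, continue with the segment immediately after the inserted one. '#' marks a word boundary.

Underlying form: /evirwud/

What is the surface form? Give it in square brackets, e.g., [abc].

1 Medial Vowel Deletion: [evirwud] → [evirwd]
2 Vowel Epenthesis: [evirwd] → [evirwed]
3 Final Obstruent Devoicing: [evirwed] → [evirwet]

[evirwet]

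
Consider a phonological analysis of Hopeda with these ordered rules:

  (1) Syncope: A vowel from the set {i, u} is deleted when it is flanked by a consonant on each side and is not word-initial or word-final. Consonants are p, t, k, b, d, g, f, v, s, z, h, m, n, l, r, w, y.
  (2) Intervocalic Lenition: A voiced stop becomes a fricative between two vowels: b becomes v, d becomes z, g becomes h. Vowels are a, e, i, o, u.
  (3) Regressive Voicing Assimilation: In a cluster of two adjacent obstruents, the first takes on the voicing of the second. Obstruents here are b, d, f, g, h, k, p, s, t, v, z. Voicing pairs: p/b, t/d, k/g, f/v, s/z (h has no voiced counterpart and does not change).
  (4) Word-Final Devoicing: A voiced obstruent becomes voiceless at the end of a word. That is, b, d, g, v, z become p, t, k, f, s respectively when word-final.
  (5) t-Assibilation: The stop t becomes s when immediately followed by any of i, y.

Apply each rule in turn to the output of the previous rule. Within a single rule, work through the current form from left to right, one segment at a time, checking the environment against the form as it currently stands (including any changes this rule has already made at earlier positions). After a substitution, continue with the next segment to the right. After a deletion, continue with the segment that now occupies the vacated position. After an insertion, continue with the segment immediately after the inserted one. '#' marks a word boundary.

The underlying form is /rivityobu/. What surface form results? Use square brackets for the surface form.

[rfsyovu]

(1) Syncope: [rivityobu] → [rvtyobu]
(2) Intervocalic Lenition: [rvtyobu] → [rvtyovu]
(3) Regressive Voicing Assimilation: [rvtyovu] → [rftyovu]
(4) Word-Final Devoicing: no change — [rftyovu]
(5) t-Assibilation: [rftyovu] → [rfsyovu]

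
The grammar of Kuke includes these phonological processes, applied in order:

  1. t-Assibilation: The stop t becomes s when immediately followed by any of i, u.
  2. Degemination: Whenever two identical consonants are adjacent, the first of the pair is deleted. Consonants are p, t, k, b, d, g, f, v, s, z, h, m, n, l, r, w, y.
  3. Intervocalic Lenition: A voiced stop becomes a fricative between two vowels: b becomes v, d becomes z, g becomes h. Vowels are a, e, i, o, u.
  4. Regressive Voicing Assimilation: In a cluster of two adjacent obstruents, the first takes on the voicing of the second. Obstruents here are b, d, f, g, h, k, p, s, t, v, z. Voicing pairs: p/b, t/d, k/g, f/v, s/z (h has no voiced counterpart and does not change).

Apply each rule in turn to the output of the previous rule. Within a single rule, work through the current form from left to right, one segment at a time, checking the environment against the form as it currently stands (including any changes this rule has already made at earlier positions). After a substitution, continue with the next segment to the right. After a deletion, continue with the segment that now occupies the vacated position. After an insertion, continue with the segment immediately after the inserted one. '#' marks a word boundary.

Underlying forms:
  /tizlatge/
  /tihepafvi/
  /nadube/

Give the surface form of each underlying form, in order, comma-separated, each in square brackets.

/tizlatge/:
  1 t-Assibilation: [tizlatge] → [sizlatge]
  2 Degemination: no change — [sizlatge]
  3 Intervocalic Lenition: no change — [sizlatge]
  4 Regressive Voicing Assimilation: [sizlatge] → [sizladge]
/tihepafvi/:
  1 t-Assibilation: [tihepafvi] → [sihepafvi]
  2 Degemination: no change — [sihepafvi]
  3 Intervocalic Lenition: no change — [sihepafvi]
  4 Regressive Voicing Assimilation: [sihepafvi] → [sihepavvi]
/nadube/:
  1 t-Assibilation: no change — [nadube]
  2 Degemination: no change — [nadube]
  3 Intervocalic Lenition: [nadube] → [nazuve]
  4 Regressive Voicing Assimilation: no change — [nazuve]

[sizladge], [sihepavvi], [nazuve]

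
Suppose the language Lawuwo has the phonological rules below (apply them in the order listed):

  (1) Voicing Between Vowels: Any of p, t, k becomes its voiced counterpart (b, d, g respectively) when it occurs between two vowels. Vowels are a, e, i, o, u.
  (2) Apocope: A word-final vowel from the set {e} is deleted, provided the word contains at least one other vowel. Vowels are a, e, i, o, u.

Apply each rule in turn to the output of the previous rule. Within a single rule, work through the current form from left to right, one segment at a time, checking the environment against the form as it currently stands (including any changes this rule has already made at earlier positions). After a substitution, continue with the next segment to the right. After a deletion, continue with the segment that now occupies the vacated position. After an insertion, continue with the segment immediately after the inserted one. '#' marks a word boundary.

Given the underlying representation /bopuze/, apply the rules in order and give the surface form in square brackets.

(1) Voicing Between Vowels: [bopuze] → [bobuze]
(2) Apocope: [bobuze] → [bobuz]

[bobuz]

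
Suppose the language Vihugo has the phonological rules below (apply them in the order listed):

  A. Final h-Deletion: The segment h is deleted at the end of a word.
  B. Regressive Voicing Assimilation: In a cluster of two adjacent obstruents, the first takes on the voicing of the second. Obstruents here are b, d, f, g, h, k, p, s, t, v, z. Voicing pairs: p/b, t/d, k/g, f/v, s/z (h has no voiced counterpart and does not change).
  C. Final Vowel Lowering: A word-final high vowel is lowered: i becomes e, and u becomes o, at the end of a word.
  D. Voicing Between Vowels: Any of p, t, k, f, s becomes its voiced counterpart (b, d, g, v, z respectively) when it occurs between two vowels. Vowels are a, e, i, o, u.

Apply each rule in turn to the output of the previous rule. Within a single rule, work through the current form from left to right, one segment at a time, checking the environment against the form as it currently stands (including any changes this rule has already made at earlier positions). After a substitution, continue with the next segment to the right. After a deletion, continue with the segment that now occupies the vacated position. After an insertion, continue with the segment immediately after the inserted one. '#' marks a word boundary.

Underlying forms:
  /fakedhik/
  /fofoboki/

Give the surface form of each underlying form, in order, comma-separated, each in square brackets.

[fagethik], [fovoboge]

/fakedhik/:
  A Final h-Deletion: no change — [fakedhik]
  B Regressive Voicing Assimilation: [fakedhik] → [fakethik]
  C Final Vowel Lowering: no change — [fakethik]
  D Voicing Between Vowels: [fakethik] → [fagethik]
/fofoboki/:
  A Final h-Deletion: no change — [fofoboki]
  B Regressive Voicing Assimilation: no change — [fofoboki]
  C Final Vowel Lowering: [fofoboki] → [fofoboke]
  D Voicing Between Vowels: [fofoboke] → [fovoboge]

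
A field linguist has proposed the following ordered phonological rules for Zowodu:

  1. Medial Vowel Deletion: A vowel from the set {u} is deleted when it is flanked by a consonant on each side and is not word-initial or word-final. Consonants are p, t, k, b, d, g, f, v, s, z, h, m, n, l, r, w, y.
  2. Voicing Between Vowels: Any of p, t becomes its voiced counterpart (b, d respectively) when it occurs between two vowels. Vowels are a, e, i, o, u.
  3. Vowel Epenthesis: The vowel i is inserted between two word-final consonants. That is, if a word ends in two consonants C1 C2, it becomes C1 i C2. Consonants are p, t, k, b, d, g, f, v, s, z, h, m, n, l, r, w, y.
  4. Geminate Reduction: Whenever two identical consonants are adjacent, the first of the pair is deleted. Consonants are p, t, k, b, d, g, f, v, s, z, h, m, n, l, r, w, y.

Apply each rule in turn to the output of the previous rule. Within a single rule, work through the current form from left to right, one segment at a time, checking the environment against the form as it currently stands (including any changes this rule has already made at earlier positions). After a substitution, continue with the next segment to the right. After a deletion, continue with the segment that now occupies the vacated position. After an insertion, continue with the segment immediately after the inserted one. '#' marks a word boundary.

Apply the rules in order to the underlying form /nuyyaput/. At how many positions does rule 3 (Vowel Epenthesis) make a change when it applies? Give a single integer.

1

1 Medial Vowel Deletion: [nuyyaput] → [nyyapt]
2 Voicing Between Vowels: no change — [nyyapt]
3 Vowel Epenthesis: [nyyapt] → [nyyapit]
4 Geminate Reduction: [nyyapit] → [nyapit]
Rule 3 changed 1 position(s).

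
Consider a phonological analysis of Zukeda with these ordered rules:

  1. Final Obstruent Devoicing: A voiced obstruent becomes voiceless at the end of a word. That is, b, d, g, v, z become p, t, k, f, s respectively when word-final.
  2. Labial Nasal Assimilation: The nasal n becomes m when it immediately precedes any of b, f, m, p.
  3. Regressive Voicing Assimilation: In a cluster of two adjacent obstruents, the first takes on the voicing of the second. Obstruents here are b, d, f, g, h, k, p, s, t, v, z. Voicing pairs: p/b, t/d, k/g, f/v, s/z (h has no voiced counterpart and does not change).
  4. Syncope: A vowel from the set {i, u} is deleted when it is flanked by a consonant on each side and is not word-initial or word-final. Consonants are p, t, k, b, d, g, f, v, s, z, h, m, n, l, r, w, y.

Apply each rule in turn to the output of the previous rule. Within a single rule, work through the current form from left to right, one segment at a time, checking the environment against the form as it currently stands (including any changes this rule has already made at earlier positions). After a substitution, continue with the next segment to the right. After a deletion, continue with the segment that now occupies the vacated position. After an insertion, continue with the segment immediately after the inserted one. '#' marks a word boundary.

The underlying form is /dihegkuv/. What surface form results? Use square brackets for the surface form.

[dhekkf]

1 Final Obstruent Devoicing: [dihegkuv] → [dihegkuf]
2 Labial Nasal Assimilation: no change — [dihegkuf]
3 Regressive Voicing Assimilation: [dihegkuf] → [dihekkuf]
4 Syncope: [dihekkuf] → [dhekkf]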